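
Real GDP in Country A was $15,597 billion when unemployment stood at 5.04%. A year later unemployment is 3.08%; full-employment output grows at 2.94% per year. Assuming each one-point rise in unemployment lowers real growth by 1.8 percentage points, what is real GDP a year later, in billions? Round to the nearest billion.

$16,606 billion

Δu = 3.08 - 5.04 = -1.96 points.
Okun's law (growth form): g_Y = g_Y* - β × Δu = 2.94 - 1.8 × (-1.96) = 2.94 + 3.528 = 6.468%.
Real GDP in the next year = 15597 × (1 + 6.468/100) = 15597 × 1.06468 ≈ 16606 billion.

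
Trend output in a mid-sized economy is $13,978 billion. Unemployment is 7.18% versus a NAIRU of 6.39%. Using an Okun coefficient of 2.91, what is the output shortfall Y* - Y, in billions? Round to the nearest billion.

$321 billion

Output gap = -2.91 × (7.18 - 6.39) = -2.91 × 0.79 = -2.2989%.
Actual GDP ≈ 13978 × 0.977011 ≈ 13657 billion, so the shortfall is 13978 - 13657 = 321 billion.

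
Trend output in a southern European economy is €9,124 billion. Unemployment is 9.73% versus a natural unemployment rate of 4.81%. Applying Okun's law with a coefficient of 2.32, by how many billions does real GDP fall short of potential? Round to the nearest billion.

Output gap = -2.32 × (9.73 - 4.81) = -2.32 × 4.92 = -11.4144%.
Actual GDP ≈ 9124 × 0.885856 ≈ 8083 billion, so the shortfall is 9124 - 8083 = 1041 billion.

€1,041 billion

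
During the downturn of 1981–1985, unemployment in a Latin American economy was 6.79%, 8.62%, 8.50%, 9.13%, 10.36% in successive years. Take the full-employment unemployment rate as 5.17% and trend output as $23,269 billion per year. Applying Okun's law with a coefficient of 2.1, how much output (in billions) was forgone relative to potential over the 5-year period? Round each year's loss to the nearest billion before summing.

Year 1981: gap = -2.1 × (6.79 - 5.17) = -3.402%, loss ≈ 23269 × 3.402/100 ≈ 792.
Year 1982: gap = -2.1 × (8.62 - 5.17) = -7.245%, loss ≈ 23269 × 7.245/100 ≈ 1686.
Year 1983: gap = -2.1 × (8.5 - 5.17) = -6.993%, loss ≈ 23269 × 6.993/100 ≈ 1627.
Year 1984: gap = -2.1 × (9.13 - 5.17) = -8.316%, loss ≈ 23269 × 8.316/100 ≈ 1935.
Year 1985: gap = -2.1 × (10.36 - 5.17) = -10.899%, loss ≈ 23269 × 10.899/100 ≈ 2536.
Total lost output = 792 + 1686 + 1627 + 1935 + 2536 = 8576 billion.

$8,576 billion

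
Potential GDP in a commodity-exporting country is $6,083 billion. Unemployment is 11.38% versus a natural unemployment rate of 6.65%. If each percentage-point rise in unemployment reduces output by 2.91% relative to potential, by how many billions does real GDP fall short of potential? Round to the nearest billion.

Output gap = -2.91 × (11.38 - 6.65) = -2.91 × 4.73 = -13.7643%.
Actual GDP ≈ 6083 × 0.862357 ≈ 5246 billion, so the shortfall is 6083 - 5246 = 837 billion.

$837 billion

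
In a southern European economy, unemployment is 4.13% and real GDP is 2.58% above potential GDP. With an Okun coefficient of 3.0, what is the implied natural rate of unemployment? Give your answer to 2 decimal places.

From Okun's law, u - u* = -(output gap)/β = -(2.58)/3.0 = -0.86 points.
So u* = 4.13 + 0.86 = 4.99%.

4.99%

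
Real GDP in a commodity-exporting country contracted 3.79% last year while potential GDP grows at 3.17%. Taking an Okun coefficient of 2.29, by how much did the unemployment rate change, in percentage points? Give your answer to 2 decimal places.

Growth-rate Okun's law: g_Y = g_Y* - β × Δu, so Δu = (g_Y* - g_Y)/β.
Δu = (3.17 + 3.79)/2.29 = 6.96/2.29 = 3.04 percentage points.

3.04 percentage points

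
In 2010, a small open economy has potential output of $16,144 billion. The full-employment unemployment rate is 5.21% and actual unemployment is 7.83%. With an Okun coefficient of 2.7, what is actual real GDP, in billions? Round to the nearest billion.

Unemployment gap = 7.83 - 5.21 = 2.62 points, so the output gap is -2.7 × 2.62 = -7.074%.
Actual GDP = 16144 × (1 - 7.074/100) = 16144 × 0.92926 ≈ 15002 billion.

$15,002 billion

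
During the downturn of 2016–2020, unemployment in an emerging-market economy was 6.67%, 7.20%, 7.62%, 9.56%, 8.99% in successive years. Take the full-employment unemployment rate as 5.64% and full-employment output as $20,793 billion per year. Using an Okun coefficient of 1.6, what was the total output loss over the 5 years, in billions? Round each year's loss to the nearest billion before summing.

Year 2016: gap = -1.6 × (6.67 - 5.64) = -1.648%, loss ≈ 20793 × 1.648/100 ≈ 343.
Year 2017: gap = -1.6 × (7.2 - 5.64) = -2.496%, loss ≈ 20793 × 2.496/100 ≈ 519.
Year 2018: gap = -1.6 × (7.62 - 5.64) = -3.168%, loss ≈ 20793 × 3.168/100 ≈ 659.
Year 2019: gap = -1.6 × (9.56 - 5.64) = -6.272%, loss ≈ 20793 × 6.272/100 ≈ 1304.
Year 2020: gap = -1.6 × (8.99 - 5.64) = -5.36%, loss ≈ 20793 × 5.36/100 ≈ 1115.
Total lost output = 343 + 519 + 659 + 1304 + 1115 = 3940 billion.

$3,940 billion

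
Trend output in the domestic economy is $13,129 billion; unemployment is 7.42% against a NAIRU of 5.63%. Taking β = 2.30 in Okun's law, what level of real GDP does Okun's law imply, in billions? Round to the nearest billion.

$12,588 billion

Unemployment gap = 7.42 - 5.63 = 1.79 points, so the output gap is -2.3 × 1.79 = -4.117%.
Actual GDP = 13129 × (1 - 4.117/100) = 13129 × 0.95883 ≈ 12588 billion.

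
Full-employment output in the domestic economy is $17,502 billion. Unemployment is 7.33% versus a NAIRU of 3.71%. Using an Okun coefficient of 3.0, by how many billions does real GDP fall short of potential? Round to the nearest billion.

Output gap = -3.0 × (7.33 - 3.71) = -3 × 3.62 = -10.86%.
Actual GDP ≈ 17502 × 0.8914 ≈ 15601 billion, so the shortfall is 17502 - 15601 = 1901 billion.

$1,901 billion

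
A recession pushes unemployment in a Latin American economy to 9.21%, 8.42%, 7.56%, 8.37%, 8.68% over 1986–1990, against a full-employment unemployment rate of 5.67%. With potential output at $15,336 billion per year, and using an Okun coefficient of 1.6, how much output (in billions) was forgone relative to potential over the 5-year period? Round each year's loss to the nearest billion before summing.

$3,410 billion

Year 1986: gap = -1.6 × (9.21 - 5.67) = -5.664%, loss ≈ 15336 × 5.664/100 ≈ 869.
Year 1987: gap = -1.6 × (8.42 - 5.67) = -4.4%, loss ≈ 15336 × 4.4/100 ≈ 675.
Year 1988: gap = -1.6 × (7.56 - 5.67) = -3.024%, loss ≈ 15336 × 3.024/100 ≈ 464.
Year 1989: gap = -1.6 × (8.37 - 5.67) = -4.32%, loss ≈ 15336 × 4.32/100 ≈ 663.
Year 1990: gap = -1.6 × (8.68 - 5.67) = -4.816%, loss ≈ 15336 × 4.816/100 ≈ 739.
Total lost output = 869 + 675 + 464 + 663 + 739 = 3410 billion.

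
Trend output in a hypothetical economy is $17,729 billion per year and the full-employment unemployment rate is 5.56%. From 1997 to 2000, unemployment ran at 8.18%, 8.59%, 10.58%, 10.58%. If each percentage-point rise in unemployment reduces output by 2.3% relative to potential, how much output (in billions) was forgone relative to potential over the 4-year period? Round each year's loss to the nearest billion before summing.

Year 1997: gap = -2.3 × (8.18 - 5.56) = -6.026%, loss ≈ 17729 × 6.026/100 ≈ 1068.
Year 1998: gap = -2.3 × (8.59 - 5.56) = -6.969%, loss ≈ 17729 × 6.969/100 ≈ 1236.
Year 1999: gap = -2.3 × (10.58 - 5.56) = -11.546%, loss ≈ 17729 × 11.546/100 ≈ 2047.
Year 2000: gap = -2.3 × (10.58 - 5.56) = -11.546%, loss ≈ 17729 × 11.546/100 ≈ 2047.
Total lost output = 1068 + 1236 + 2047 + 2047 = 6398 billion.

$6,398 billion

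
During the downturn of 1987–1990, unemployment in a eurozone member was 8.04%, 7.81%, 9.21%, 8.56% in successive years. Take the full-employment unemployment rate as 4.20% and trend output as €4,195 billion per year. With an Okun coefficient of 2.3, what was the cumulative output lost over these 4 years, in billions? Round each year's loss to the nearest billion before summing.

Year 1987: gap = -2.3 × (8.04 - 4.2) = -8.832%, loss ≈ 4195 × 8.832/100 ≈ 371.
Year 1988: gap = -2.3 × (7.81 - 4.2) = -8.303%, loss ≈ 4195 × 8.303/100 ≈ 348.
Year 1989: gap = -2.3 × (9.21 - 4.2) = -11.523%, loss ≈ 4195 × 11.523/100 ≈ 483.
Year 1990: gap = -2.3 × (8.56 - 4.2) = -10.028%, loss ≈ 4195 × 10.028/100 ≈ 421.
Total lost output = 371 + 348 + 483 + 421 = 1623 billion.

€1,623 billion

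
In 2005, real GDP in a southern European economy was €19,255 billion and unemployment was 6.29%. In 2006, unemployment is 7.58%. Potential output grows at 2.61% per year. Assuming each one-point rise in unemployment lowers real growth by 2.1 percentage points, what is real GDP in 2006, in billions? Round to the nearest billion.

Δu = 7.58 - 6.29 = 1.29 points.
Okun's law (growth form): g_Y = g_Y* - β × Δu = 2.61 - 2.1 × (1.29) = 2.61 - 2.709 = -0.099%.
Real GDP in the next year = 19255 × (1 - 0.099/100) = 19255 × 0.99901 ≈ 19236 billion.

€19,236 billion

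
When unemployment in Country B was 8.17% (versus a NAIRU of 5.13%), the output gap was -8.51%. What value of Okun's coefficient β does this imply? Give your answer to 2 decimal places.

β ≈ 2.80

Okun's law: output gap = -β × (u - u*).
-8.51 = -β × (8.17 - 5.13) = -β × 3.04, so β = 8.51/3.04 = 2.80.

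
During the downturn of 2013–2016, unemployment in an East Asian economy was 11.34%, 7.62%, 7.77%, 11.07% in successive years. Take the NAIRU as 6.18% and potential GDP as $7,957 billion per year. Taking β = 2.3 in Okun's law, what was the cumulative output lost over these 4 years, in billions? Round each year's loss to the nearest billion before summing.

Year 2013: gap = -2.3 × (11.34 - 6.18) = -11.868%, loss ≈ 7957 × 11.868/100 ≈ 944.
Year 2014: gap = -2.3 × (7.62 - 6.18) = -3.312%, loss ≈ 7957 × 3.312/100 ≈ 264.
Year 2015: gap = -2.3 × (7.77 - 6.18) = -3.657%, loss ≈ 7957 × 3.657/100 ≈ 291.
Year 2016: gap = -2.3 × (11.07 - 6.18) = -11.247%, loss ≈ 7957 × 11.247/100 ≈ 895.
Total lost output = 944 + 264 + 291 + 895 = 2394 billion.

$2,394 billion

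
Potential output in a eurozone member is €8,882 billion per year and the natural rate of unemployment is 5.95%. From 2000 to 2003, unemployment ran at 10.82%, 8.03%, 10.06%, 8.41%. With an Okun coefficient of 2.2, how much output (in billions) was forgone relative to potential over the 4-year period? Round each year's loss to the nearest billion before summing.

€2,642 billion

Year 2000: gap = -2.2 × (10.82 - 5.95) = -10.714%, loss ≈ 8882 × 10.714/100 ≈ 952.
Year 2001: gap = -2.2 × (8.03 - 5.95) = -4.576%, loss ≈ 8882 × 4.576/100 ≈ 406.
Year 2002: gap = -2.2 × (10.06 - 5.95) = -9.042%, loss ≈ 8882 × 9.042/100 ≈ 803.
Year 2003: gap = -2.2 × (8.41 - 5.95) = -5.412%, loss ≈ 8882 × 5.412/100 ≈ 481.
Total lost output = 952 + 406 + 803 + 481 = 2642 billion.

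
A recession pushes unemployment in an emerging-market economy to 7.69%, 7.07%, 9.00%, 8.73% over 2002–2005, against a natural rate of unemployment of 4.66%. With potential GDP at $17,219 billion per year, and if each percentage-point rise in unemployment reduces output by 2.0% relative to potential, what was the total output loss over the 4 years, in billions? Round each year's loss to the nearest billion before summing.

$4,770 billion

Year 2002: gap = -2.0 × (7.69 - 4.66) = -6.06%, loss ≈ 17219 × 6.06/100 ≈ 1043.
Year 2003: gap = -2.0 × (7.07 - 4.66) = -4.82%, loss ≈ 17219 × 4.82/100 ≈ 830.
Year 2004: gap = -2.0 × (9 - 4.66) = -8.68%, loss ≈ 17219 × 8.68/100 ≈ 1495.
Year 2005: gap = -2.0 × (8.73 - 4.66) = -8.14%, loss ≈ 17219 × 8.14/100 ≈ 1402.
Total lost output = 1043 + 830 + 1495 + 1402 = 4770 billion.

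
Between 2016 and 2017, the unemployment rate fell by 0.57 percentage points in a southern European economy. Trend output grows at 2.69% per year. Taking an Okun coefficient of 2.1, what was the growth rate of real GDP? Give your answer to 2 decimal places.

Growth-rate Okun's law: g_Y = g_Y* - β × Δu.
g_Y = 2.69 - 2.1 × (-0.57) = 2.69 + 1.197 = 3.887%, i.e. 3.89% to 2 d.p.

3.89%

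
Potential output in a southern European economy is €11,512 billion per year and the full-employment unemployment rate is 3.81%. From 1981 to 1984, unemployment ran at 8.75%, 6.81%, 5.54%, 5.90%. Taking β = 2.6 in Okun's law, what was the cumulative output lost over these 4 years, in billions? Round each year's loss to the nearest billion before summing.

Year 1981: gap = -2.6 × (8.75 - 3.81) = -12.844%, loss ≈ 11512 × 12.844/100 ≈ 1479.
Year 1982: gap = -2.6 × (6.81 - 3.81) = -7.8%, loss ≈ 11512 × 7.8/100 ≈ 898.
Year 1983: gap = -2.6 × (5.54 - 3.81) = -4.498%, loss ≈ 11512 × 4.498/100 ≈ 518.
Year 1984: gap = -2.6 × (5.9 - 3.81) = -5.434%, loss ≈ 11512 × 5.434/100 ≈ 626.
Total lost output = 1479 + 898 + 518 + 626 = 3521 billion.

€3,521 billion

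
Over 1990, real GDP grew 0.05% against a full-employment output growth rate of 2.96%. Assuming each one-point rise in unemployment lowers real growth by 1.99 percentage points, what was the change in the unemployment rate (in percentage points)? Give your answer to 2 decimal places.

Growth-rate Okun's law: g_Y = g_Y* - β × Δu, so Δu = (g_Y* - g_Y)/β.
Δu = (2.96 - 0.05)/1.99 = 2.91/1.99 = 1.46 percentage points.

1.46 percentage points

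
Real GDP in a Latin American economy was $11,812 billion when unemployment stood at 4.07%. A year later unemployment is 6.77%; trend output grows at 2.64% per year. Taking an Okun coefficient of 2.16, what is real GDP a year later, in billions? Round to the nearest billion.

Δu = 6.77 - 4.07 = 2.7 points.
Okun's law (growth form): g_Y = g_Y* - β × Δu = 2.64 - 2.16 × (2.70) = 2.64 - 5.832 = -3.192%.
Real GDP in the next year = 11812 × (1 - 3.192/100) = 11812 × 0.96808 ≈ 11435 billion.

$11,435 billion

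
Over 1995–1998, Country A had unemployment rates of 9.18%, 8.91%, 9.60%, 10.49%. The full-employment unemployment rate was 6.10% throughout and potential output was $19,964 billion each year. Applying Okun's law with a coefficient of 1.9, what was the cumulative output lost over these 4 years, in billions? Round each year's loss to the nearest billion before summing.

$5,227 billion

Year 1995: gap = -1.9 × (9.18 - 6.1) = -5.852%, loss ≈ 19964 × 5.852/100 ≈ 1168.
Year 1996: gap = -1.9 × (8.91 - 6.1) = -5.339%, loss ≈ 19964 × 5.339/100 ≈ 1066.
Year 1997: gap = -1.9 × (9.6 - 6.1) = -6.65%, loss ≈ 19964 × 6.65/100 ≈ 1328.
Year 1998: gap = -1.9 × (10.49 - 6.1) = -8.341%, loss ≈ 19964 × 8.341/100 ≈ 1665.
Total lost output = 1168 + 1066 + 1328 + 1665 = 5227 billion.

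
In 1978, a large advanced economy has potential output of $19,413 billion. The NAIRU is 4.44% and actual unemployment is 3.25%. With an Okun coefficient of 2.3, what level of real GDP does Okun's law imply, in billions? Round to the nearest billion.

$19,944 billion

Unemployment gap = 3.25 - 4.44 = -1.19 points, so the output gap is -2.3 × (-1.19) = 2.737%.
Actual GDP = 19413 × (1 + 2.737/100) = 19413 × 1.02737 ≈ 19944 billion.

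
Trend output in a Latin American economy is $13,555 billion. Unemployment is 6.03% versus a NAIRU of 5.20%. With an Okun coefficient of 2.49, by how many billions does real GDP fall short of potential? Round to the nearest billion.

$280 billion

Output gap = -2.49 × (6.03 - 5.2) = -2.49 × 0.83 = -2.0667%.
Actual GDP ≈ 13555 × 0.979333 ≈ 13275 billion, so the shortfall is 13555 - 13275 = 280 billion.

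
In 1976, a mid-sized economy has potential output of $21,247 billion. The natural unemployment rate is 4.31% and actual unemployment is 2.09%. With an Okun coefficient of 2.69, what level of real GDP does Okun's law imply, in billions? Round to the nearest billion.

Unemployment gap = 2.09 - 4.31 = -2.22 points, so the output gap is -2.69 × (-2.22) = 5.9718%.
Actual GDP = 21247 × (1 + 5.9718/100) = 21247 × 1.059718 ≈ 22516 billion.

$22,516 billion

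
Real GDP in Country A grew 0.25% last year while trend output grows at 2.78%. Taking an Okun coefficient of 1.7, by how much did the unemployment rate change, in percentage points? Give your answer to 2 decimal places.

1.49 percentage points

Growth-rate Okun's law: g_Y = g_Y* - β × Δu, so Δu = (g_Y* - g_Y)/β.
Δu = (2.78 - 0.25)/1.7 = 2.53/1.7 = 1.49 percentage points.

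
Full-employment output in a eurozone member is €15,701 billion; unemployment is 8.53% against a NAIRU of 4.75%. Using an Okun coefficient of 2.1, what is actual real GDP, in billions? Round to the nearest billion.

€14,455 billion

Unemployment gap = 8.53 - 4.75 = 3.78 points, so the output gap is -2.1 × 3.78 = -7.938%.
Actual GDP = 15701 × (1 - 7.938/100) = 15701 × 0.92062 ≈ 14455 billion.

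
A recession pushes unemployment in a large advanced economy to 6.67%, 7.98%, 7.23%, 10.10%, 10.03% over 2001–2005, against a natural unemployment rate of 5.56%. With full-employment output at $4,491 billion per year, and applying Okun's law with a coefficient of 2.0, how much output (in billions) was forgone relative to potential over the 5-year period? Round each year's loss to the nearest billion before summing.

$1,276 billion

Year 2001: gap = -2.0 × (6.67 - 5.56) = -2.22%, loss ≈ 4491 × 2.22/100 ≈ 100.
Year 2002: gap = -2.0 × (7.98 - 5.56) = -4.84%, loss ≈ 4491 × 4.84/100 ≈ 217.
Year 2003: gap = -2.0 × (7.23 - 5.56) = -3.34%, loss ≈ 4491 × 3.34/100 ≈ 150.
Year 2004: gap = -2.0 × (10.1 - 5.56) = -9.08%, loss ≈ 4491 × 9.08/100 ≈ 408.
Year 2005: gap = -2.0 × (10.03 - 5.56) = -8.94%, loss ≈ 4491 × 8.94/100 ≈ 401.
Total lost output = 100 + 217 + 150 + 408 + 401 = 1276 billion.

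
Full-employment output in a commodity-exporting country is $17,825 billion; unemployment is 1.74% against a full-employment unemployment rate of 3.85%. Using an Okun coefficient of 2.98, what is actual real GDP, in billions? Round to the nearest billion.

Unemployment gap = 1.74 - 3.85 = -2.11 points, so the output gap is -2.98 × (-2.11) = 6.2878%.
Actual GDP = 17825 × (1 + 6.2878/100) = 17825 × 1.062878 ≈ 18946 billion.

$18,946 billion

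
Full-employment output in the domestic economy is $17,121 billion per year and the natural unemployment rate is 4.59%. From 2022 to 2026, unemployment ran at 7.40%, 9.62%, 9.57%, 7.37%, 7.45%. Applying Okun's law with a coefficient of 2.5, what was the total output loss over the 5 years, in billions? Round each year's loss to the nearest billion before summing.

$7,902 billion

Year 2022: gap = -2.5 × (7.4 - 4.59) = -7.025%, loss ≈ 17121 × 7.025/100 ≈ 1203.
Year 2023: gap = -2.5 × (9.62 - 4.59) = -12.575%, loss ≈ 17121 × 12.575/100 ≈ 2153.
Year 2024: gap = -2.5 × (9.57 - 4.59) = -12.45%, loss ≈ 17121 × 12.45/100 ≈ 2132.
Year 2025: gap = -2.5 × (7.37 - 4.59) = -6.95%, loss ≈ 17121 × 6.95/100 ≈ 1190.
Year 2026: gap = -2.5 × (7.45 - 4.59) = -7.15%, loss ≈ 17121 × 7.15/100 ≈ 1224.
Total lost output = 1203 + 2153 + 2132 + 1190 + 1224 = 7902 billion.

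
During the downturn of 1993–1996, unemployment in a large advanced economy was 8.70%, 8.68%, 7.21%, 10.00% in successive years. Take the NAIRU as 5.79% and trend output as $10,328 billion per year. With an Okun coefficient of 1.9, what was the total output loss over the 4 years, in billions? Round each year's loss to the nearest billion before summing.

$2,243 billion

Year 1993: gap = -1.9 × (8.7 - 5.79) = -5.529%, loss ≈ 10328 × 5.529/100 ≈ 571.
Year 1994: gap = -1.9 × (8.68 - 5.79) = -5.491%, loss ≈ 10328 × 5.491/100 ≈ 567.
Year 1995: gap = -1.9 × (7.21 - 5.79) = -2.698%, loss ≈ 10328 × 2.698/100 ≈ 279.
Year 1996: gap = -1.9 × (10 - 5.79) = -7.999%, loss ≈ 10328 × 7.999/100 ≈ 826.
Total lost output = 571 + 567 + 279 + 826 = 2243 billion.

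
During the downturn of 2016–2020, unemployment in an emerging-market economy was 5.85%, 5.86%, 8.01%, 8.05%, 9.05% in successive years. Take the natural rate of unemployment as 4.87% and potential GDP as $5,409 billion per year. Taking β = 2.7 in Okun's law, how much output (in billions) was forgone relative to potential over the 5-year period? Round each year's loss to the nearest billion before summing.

Year 2016: gap = -2.7 × (5.85 - 4.87) = -2.646%, loss ≈ 5409 × 2.646/100 ≈ 143.
Year 2017: gap = -2.7 × (5.86 - 4.87) = -2.673%, loss ≈ 5409 × 2.673/100 ≈ 145.
Year 2018: gap = -2.7 × (8.01 - 4.87) = -8.478%, loss ≈ 5409 × 8.478/100 ≈ 459.
Year 2019: gap = -2.7 × (8.05 - 4.87) = -8.586%, loss ≈ 5409 × 8.586/100 ≈ 464.
Year 2020: gap = -2.7 × (9.05 - 4.87) = -11.286%, loss ≈ 5409 × 11.286/100 ≈ 610.
Total lost output = 143 + 145 + 459 + 464 + 610 = 1821 billion.

$1,821 billion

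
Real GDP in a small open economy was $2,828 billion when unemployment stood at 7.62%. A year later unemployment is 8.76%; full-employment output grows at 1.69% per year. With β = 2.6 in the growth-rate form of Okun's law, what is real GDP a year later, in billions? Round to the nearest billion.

$2,792 billion

Δu = 8.76 - 7.62 = 1.14 points.
Okun's law (growth form): g_Y = g_Y* - β × Δu = 1.69 - 2.6 × (1.14) = 1.69 - 2.964 = -1.274%.
Real GDP in the next year = 2828 × (1 - 1.274/100) = 2828 × 0.98726 ≈ 2792 billion.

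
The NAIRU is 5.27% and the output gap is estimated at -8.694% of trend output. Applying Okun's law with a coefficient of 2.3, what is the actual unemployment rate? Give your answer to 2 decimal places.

From Okun's law, u - u* = -(output gap)/β = -(-8.694)/2.3 = 3.78 points.
So u = 5.27 + 3.78 = 9.05%.

9.05%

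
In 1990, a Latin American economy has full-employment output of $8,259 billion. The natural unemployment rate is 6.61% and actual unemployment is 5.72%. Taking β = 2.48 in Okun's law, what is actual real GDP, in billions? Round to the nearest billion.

Unemployment gap = 5.72 - 6.61 = -0.89 points, so the output gap is -2.48 × (-0.89) = 2.2072%.
Actual GDP = 8259 × (1 + 2.2072/100) = 8259 × 1.022072 ≈ 8441 billion.

$8,441 billion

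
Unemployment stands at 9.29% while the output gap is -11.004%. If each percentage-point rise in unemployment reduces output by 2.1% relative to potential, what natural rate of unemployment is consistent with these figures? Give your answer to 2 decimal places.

4.05%

From Okun's law, u - u* = -(output gap)/β = -(-11.004)/2.1 = 5.24 points.
So u* = 9.29 - 5.24 = 4.05%.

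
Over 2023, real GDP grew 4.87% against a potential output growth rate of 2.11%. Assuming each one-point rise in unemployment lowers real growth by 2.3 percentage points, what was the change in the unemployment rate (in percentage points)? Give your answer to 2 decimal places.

-1.20 percentage points

Growth-rate Okun's law: g_Y = g_Y* - β × Δu, so Δu = (g_Y* - g_Y)/β.
Δu = (2.11 - 4.87)/2.3 = -2.76/2.3 = -1.20 percentage points.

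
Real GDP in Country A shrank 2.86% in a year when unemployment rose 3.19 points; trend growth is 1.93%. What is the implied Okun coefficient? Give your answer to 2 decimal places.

Growth form: g_Y = g_Y* - β × Δu, so β = (g_Y* - g_Y)/Δu.
β = (1.93 + 2.86)/3.19 = 4.79/3.19 = 1.50.

β ≈ 1.50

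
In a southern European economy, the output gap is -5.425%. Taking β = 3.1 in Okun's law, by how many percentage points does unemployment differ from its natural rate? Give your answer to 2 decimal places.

Okun's law: output gap = -β × (u - u*), so u - u* = -(output gap)/β.
u - u* = -(-5.425)/3.1 = 1.75 percentage points.

1.75 percentage points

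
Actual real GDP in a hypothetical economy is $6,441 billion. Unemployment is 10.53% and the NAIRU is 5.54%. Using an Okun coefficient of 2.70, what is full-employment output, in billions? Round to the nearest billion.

$7,444 billion

Unemployment gap = 10.53 - 5.54 = 4.99 points, so output gap = -2.7 × 4.99 = -13.473%.
Since Y = Y* × (1 + gap/100), Y* = 6441/0.86527 ≈ 7444 billion.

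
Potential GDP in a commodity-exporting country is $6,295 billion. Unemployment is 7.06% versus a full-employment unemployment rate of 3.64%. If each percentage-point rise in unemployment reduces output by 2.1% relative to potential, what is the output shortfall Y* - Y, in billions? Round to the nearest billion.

Output gap = -2.1 × (7.06 - 3.64) = -2.1 × 3.42 = -7.182%.
Actual GDP ≈ 6295 × 0.92818 ≈ 5843 billion, so the shortfall is 6295 - 5843 = 452 billion.

$452 billion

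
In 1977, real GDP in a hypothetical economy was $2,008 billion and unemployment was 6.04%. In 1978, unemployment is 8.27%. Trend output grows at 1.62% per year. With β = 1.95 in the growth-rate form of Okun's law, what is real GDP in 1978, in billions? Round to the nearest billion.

Δu = 8.27 - 6.04 = 2.23 points.
Okun's law (growth form): g_Y = g_Y* - β × Δu = 1.62 - 1.95 × (2.23) = 1.62 - 4.3485 = -2.7285%.
Real GDP in the next year = 2008 × (1 - 2.7285/100) = 2008 × 0.972715 ≈ 1953 billion.

$1,953 billion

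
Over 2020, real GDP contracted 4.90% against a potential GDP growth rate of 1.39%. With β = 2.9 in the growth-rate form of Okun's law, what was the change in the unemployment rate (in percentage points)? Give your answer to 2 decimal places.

Growth-rate Okun's law: g_Y = g_Y* - β × Δu, so Δu = (g_Y* - g_Y)/β.
Δu = (1.39 + 4.9)/2.9 = 6.29/2.9 = 2.17 percentage points.

2.17 percentage points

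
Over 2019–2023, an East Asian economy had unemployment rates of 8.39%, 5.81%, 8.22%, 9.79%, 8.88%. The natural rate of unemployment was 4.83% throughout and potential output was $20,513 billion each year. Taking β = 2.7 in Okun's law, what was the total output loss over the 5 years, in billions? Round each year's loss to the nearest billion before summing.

$9,383 billion

Year 2019: gap = -2.7 × (8.39 - 4.83) = -9.612%, loss ≈ 20513 × 9.612/100 ≈ 1972.
Year 2020: gap = -2.7 × (5.81 - 4.83) = -2.646%, loss ≈ 20513 × 2.646/100 ≈ 543.
Year 2021: gap = -2.7 × (8.22 - 4.83) = -9.153%, loss ≈ 20513 × 9.153/100 ≈ 1878.
Year 2022: gap = -2.7 × (9.79 - 4.83) = -13.392%, loss ≈ 20513 × 13.392/100 ≈ 2747.
Year 2023: gap = -2.7 × (8.88 - 4.83) = -10.935%, loss ≈ 20513 × 10.935/100 ≈ 2243.
Total lost output = 1972 + 543 + 1878 + 2747 + 2243 = 9383 billion.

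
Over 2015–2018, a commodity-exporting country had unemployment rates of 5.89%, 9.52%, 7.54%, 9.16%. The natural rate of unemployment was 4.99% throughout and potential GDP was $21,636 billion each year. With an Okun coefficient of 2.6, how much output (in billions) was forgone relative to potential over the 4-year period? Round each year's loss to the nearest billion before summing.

$6,834 billion

Year 2015: gap = -2.6 × (5.89 - 4.99) = -2.34%, loss ≈ 21636 × 2.34/100 ≈ 506.
Year 2016: gap = -2.6 × (9.52 - 4.99) = -11.778%, loss ≈ 21636 × 11.778/100 ≈ 2548.
Year 2017: gap = -2.6 × (7.54 - 4.99) = -6.63%, loss ≈ 21636 × 6.63/100 ≈ 1434.
Year 2018: gap = -2.6 × (9.16 - 4.99) = -10.842%, loss ≈ 21636 × 10.842/100 ≈ 2346.
Total lost output = 506 + 2548 + 1434 + 2346 = 6834 billion.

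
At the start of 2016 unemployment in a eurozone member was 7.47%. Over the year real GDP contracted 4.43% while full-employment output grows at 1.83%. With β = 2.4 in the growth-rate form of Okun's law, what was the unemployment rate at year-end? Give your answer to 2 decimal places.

10.08%

Growth-rate Okun's law: g_Y = g_Y* - β × Δu, so Δu = (g_Y* - g_Y)/β.
Δu = (1.83 + 4.43)/2.4 = 6.26/2.4 = 2.61 percentage points.
Year-end unemployment = 7.47 + 2.61 = 10.08%.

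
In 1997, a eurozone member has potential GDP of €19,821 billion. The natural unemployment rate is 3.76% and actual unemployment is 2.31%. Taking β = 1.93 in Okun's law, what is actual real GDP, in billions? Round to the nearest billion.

€20,376 billion

Unemployment gap = 2.31 - 3.76 = -1.45 points, so the output gap is -1.93 × (-1.45) = 2.7985%.
Actual GDP = 19821 × (1 + 2.7985/100) = 19821 × 1.027985 ≈ 20376 billion.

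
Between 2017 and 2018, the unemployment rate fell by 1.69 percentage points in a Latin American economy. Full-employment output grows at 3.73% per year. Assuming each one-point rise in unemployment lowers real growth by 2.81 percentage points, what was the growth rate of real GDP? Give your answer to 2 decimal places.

Growth-rate Okun's law: g_Y = g_Y* - β × Δu.
g_Y = 3.73 - 2.81 × (-1.69) = 3.73 + 4.7489 = 8.4789%, i.e. 8.48% to 2 d.p.

8.48%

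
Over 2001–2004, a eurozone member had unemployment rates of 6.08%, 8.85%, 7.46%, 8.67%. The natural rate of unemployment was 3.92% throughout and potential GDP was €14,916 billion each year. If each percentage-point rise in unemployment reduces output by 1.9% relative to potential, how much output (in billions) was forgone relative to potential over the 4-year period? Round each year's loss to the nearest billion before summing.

€4,358 billion

Year 2001: gap = -1.9 × (6.08 - 3.92) = -4.104%, loss ≈ 14916 × 4.104/100 ≈ 612.
Year 2002: gap = -1.9 × (8.85 - 3.92) = -9.367%, loss ≈ 14916 × 9.367/100 ≈ 1397.
Year 2003: gap = -1.9 × (7.46 - 3.92) = -6.726%, loss ≈ 14916 × 6.726/100 ≈ 1003.
Year 2004: gap = -1.9 × (8.67 - 3.92) = -9.025%, loss ≈ 14916 × 9.025/100 ≈ 1346.
Total lost output = 612 + 1397 + 1003 + 1346 = 4358 billion.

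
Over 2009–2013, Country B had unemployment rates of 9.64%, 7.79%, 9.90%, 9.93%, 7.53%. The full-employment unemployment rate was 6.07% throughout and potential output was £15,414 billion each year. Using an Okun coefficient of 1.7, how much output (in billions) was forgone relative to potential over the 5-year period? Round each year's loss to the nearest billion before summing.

Year 2009: gap = -1.7 × (9.64 - 6.07) = -6.069%, loss ≈ 15414 × 6.069/100 ≈ 935.
Year 2010: gap = -1.7 × (7.79 - 6.07) = -2.924%, loss ≈ 15414 × 2.924/100 ≈ 451.
Year 2011: gap = -1.7 × (9.9 - 6.07) = -6.511%, loss ≈ 15414 × 6.511/100 ≈ 1004.
Year 2012: gap = -1.7 × (9.93 - 6.07) = -6.562%, loss ≈ 15414 × 6.562/100 ≈ 1011.
Year 2013: gap = -1.7 × (7.53 - 6.07) = -2.482%, loss ≈ 15414 × 2.482/100 ≈ 383.
Total lost output = 935 + 451 + 1004 + 1011 + 383 = 3784 billion.

£3,784 billion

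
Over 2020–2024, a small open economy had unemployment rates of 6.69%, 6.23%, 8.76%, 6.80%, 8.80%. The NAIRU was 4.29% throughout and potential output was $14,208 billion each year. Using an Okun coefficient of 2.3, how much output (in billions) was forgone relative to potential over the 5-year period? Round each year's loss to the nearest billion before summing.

$5,173 billion

Year 2020: gap = -2.3 × (6.69 - 4.29) = -5.52%, loss ≈ 14208 × 5.52/100 ≈ 784.
Year 2021: gap = -2.3 × (6.23 - 4.29) = -4.462%, loss ≈ 14208 × 4.462/100 ≈ 634.
Year 2022: gap = -2.3 × (8.76 - 4.29) = -10.281%, loss ≈ 14208 × 10.281/100 ≈ 1461.
Year 2023: gap = -2.3 × (6.8 - 4.29) = -5.773%, loss ≈ 14208 × 5.773/100 ≈ 820.
Year 2024: gap = -2.3 × (8.8 - 4.29) = -10.373%, loss ≈ 14208 × 10.373/100 ≈ 1474.
Total lost output = 784 + 634 + 1461 + 820 + 1474 = 5173 billion.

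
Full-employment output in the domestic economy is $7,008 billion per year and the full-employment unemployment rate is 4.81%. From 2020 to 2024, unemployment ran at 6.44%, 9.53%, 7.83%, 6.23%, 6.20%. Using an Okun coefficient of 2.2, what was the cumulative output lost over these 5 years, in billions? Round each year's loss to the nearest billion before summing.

$1,878 billion

Year 2020: gap = -2.2 × (6.44 - 4.81) = -3.586%, loss ≈ 7008 × 3.586/100 ≈ 251.
Year 2021: gap = -2.2 × (9.53 - 4.81) = -10.384%, loss ≈ 7008 × 10.384/100 ≈ 728.
Year 2022: gap = -2.2 × (7.83 - 4.81) = -6.644%, loss ≈ 7008 × 6.644/100 ≈ 466.
Year 2023: gap = -2.2 × (6.23 - 4.81) = -3.124%, loss ≈ 7008 × 3.124/100 ≈ 219.
Year 2024: gap = -2.2 × (6.2 - 4.81) = -3.058%, loss ≈ 7008 × 3.058/100 ≈ 214.
Total lost output = 251 + 728 + 466 + 219 + 214 = 1878 billion.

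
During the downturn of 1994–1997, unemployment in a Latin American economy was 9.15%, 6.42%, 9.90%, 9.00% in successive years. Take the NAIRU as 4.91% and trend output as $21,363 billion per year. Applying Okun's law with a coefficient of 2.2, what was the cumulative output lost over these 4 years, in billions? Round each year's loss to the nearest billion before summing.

Year 1994: gap = -2.2 × (9.15 - 4.91) = -9.328%, loss ≈ 21363 × 9.328/100 ≈ 1993.
Year 1995: gap = -2.2 × (6.42 - 4.91) = -3.322%, loss ≈ 21363 × 3.322/100 ≈ 710.
Year 1996: gap = -2.2 × (9.9 - 4.91) = -10.978%, loss ≈ 21363 × 10.978/100 ≈ 2345.
Year 1997: gap = -2.2 × (9 - 4.91) = -8.998%, loss ≈ 21363 × 8.998/100 ≈ 1922.
Total lost output = 1993 + 710 + 2345 + 1922 = 6970 billion.

$6,970 billion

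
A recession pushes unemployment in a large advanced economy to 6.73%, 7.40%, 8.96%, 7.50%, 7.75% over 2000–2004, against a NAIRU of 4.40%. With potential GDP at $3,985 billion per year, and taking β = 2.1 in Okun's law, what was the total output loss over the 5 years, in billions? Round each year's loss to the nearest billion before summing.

Year 2000: gap = -2.1 × (6.73 - 4.4) = -4.893%, loss ≈ 3985 × 4.893/100 ≈ 195.
Year 2001: gap = -2.1 × (7.4 - 4.4) = -6.3%, loss ≈ 3985 × 6.3/100 ≈ 251.
Year 2002: gap = -2.1 × (8.96 - 4.4) = -9.576%, loss ≈ 3985 × 9.576/100 ≈ 382.
Year 2003: gap = -2.1 × (7.5 - 4.4) = -6.51%, loss ≈ 3985 × 6.51/100 ≈ 259.
Year 2004: gap = -2.1 × (7.75 - 4.4) = -7.035%, loss ≈ 3985 × 7.035/100 ≈ 280.
Total lost output = 195 + 251 + 382 + 259 + 280 = 1367 billion.

$1,367 billion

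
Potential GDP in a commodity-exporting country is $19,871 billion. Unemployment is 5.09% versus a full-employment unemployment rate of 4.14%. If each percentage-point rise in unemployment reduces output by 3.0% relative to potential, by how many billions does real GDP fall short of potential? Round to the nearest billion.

Output gap = -3.0 × (5.09 - 4.14) = -3 × 0.95 = -2.85%.
Actual GDP ≈ 19871 × 0.9715 ≈ 19305 billion, so the shortfall is 19871 - 19305 = 566 billion.

$566 billion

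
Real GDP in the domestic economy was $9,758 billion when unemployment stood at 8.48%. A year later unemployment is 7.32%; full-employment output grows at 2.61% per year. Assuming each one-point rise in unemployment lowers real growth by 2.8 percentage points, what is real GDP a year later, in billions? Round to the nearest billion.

$10,330 billion

Δu = 7.32 - 8.48 = -1.16 points.
Okun's law (growth form): g_Y = g_Y* - β × Δu = 2.61 - 2.8 × (-1.16) = 2.61 + 3.248 = 5.858%.
Real GDP in the next year = 9758 × (1 + 5.858/100) = 9758 × 1.05858 ≈ 10330 billion.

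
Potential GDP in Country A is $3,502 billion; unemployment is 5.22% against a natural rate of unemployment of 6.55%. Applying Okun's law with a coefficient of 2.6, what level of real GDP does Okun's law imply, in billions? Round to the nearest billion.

Unemployment gap = 5.22 - 6.55 = -1.33 points, so the output gap is -2.6 × (-1.33) = 3.458%.
Actual GDP = 3502 × (1 + 3.458/100) = 3502 × 1.03458 ≈ 3623 billion.

$3,623 billion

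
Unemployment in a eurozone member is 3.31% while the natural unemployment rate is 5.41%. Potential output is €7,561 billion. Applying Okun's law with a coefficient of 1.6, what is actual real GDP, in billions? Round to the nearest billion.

€7,815 billion

Unemployment gap = 3.31 - 5.41 = -2.1 points, so the output gap is -1.6 × (-2.1) = 3.36%.
Actual GDP = 7561 × (1 + 3.36/100) = 7561 × 1.0336 ≈ 7815 billion.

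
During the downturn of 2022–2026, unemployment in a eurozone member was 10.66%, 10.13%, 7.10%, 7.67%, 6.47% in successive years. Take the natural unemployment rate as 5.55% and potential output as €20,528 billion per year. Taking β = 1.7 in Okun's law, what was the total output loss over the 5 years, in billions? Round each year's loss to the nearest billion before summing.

€4,983 billion

Year 2022: gap = -1.7 × (10.66 - 5.55) = -8.687%, loss ≈ 20528 × 8.687/100 ≈ 1783.
Year 2023: gap = -1.7 × (10.13 - 5.55) = -7.786%, loss ≈ 20528 × 7.786/100 ≈ 1598.
Year 2024: gap = -1.7 × (7.1 - 5.55) = -2.635%, loss ≈ 20528 × 2.635/100 ≈ 541.
Year 2025: gap = -1.7 × (7.67 - 5.55) = -3.604%, loss ≈ 20528 × 3.604/100 ≈ 740.
Year 2026: gap = -1.7 × (6.47 - 5.55) = -1.564%, loss ≈ 20528 × 1.564/100 ≈ 321.
Total lost output = 1783 + 1598 + 541 + 740 + 321 = 4983 billion.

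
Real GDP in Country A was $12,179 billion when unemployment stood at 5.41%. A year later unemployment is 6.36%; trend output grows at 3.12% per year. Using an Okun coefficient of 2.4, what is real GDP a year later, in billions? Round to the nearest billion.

$12,281 billion

Δu = 6.36 - 5.41 = 0.95 points.
Okun's law (growth form): g_Y = g_Y* - β × Δu = 3.12 - 2.4 × (0.95) = 3.12 - 2.28 = 0.84%.
Real GDP in the next year = 12179 × (1 + 0.84/100) = 12179 × 1.0084 ≈ 12281 billion.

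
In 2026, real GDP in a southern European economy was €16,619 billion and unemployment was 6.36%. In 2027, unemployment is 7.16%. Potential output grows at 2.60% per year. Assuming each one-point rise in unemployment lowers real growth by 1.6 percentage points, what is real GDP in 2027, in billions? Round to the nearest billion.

€16,838 billion

Δu = 7.16 - 6.36 = 0.8 points.
Okun's law (growth form): g_Y = g_Y* - β × Δu = 2.60 - 1.6 × (0.80) = 2.6 - 1.28 = 1.32%.
Real GDP in the next year = 16619 × (1 + 1.32/100) = 16619 × 1.0132 ≈ 16838 billion.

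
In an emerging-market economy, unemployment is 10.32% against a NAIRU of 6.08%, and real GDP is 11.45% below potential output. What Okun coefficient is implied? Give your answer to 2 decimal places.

β ≈ 2.70

Okun's law: output gap = -β × (u - u*).
-11.45 = -β × (10.32 - 6.08) = -β × 4.24, so β = 11.45/4.24 = 2.70.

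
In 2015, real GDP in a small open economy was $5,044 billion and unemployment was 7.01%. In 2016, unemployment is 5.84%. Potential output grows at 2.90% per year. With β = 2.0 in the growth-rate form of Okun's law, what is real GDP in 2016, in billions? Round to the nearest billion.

$5,308 billion

Δu = 5.84 - 7.01 = -1.17 points.
Okun's law (growth form): g_Y = g_Y* - β × Δu = 2.90 - 2.0 × (-1.17) = 2.9 + 2.34 = 5.24%.
Real GDP in the next year = 5044 × (1 + 5.24/100) = 5044 × 1.0524 ≈ 5308 billion.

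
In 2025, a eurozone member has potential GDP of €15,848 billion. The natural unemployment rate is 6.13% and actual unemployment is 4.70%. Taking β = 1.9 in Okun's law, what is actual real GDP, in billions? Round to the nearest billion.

Unemployment gap = 4.7 - 6.13 = -1.43 points, so the output gap is -1.9 × (-1.43) = 2.717%.
Actual GDP = 15848 × (1 + 2.717/100) = 15848 × 1.02717 ≈ 16279 billion.

€16,279 billion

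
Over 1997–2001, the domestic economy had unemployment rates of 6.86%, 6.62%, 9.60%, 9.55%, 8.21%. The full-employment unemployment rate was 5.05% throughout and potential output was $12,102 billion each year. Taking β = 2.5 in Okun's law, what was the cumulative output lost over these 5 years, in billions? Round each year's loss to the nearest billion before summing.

Year 1997: gap = -2.5 × (6.86 - 5.05) = -4.525%, loss ≈ 12102 × 4.525/100 ≈ 548.
Year 1998: gap = -2.5 × (6.62 - 5.05) = -3.925%, loss ≈ 12102 × 3.925/100 ≈ 475.
Year 1999: gap = -2.5 × (9.6 - 5.05) = -11.375%, loss ≈ 12102 × 11.375/100 ≈ 1377.
Year 2000: gap = -2.5 × (9.55 - 5.05) = -11.25%, loss ≈ 12102 × 11.25/100 ≈ 1361.
Year 2001: gap = -2.5 × (8.21 - 5.05) = -7.9%, loss ≈ 12102 × 7.9/100 ≈ 956.
Total lost output = 548 + 475 + 1377 + 1361 + 956 = 4717 billion.

$4,717 billion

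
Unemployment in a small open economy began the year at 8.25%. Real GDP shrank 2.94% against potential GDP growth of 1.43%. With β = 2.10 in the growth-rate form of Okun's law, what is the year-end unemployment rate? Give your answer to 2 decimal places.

10.33%

Growth-rate Okun's law: g_Y = g_Y* - β × Δu, so Δu = (g_Y* - g_Y)/β.
Δu = (1.43 + 2.94)/2.10 = 4.37/2.10 = 2.08 percentage points.
Year-end unemployment = 8.25 + 2.08 = 10.33%.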